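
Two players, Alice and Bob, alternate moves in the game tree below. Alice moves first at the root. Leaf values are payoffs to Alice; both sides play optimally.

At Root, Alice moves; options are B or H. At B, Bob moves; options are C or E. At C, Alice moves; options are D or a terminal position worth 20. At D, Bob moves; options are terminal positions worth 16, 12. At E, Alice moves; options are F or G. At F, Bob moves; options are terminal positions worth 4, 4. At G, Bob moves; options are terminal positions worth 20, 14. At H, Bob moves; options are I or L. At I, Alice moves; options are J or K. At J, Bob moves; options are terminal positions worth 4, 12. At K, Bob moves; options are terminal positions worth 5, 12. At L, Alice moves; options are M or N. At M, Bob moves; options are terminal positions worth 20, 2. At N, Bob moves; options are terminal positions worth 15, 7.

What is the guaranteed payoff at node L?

7

M: min(20, 2) = 2
N: min(15, 7) = 7
L: max(2, 7) = 7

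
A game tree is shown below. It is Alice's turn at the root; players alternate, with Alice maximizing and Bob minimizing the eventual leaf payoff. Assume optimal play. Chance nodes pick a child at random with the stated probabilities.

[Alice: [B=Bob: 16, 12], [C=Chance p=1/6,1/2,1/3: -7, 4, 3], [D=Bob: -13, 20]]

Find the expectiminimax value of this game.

B (Bob): min(16, 12) = 12
C (Chance): 1/6·-7 + 1/2·4 + 1/3·3 = 1.83
D (Bob): min(-13, 20) = -13
Root (Alice): max(12, 1.83, -13) = 12

12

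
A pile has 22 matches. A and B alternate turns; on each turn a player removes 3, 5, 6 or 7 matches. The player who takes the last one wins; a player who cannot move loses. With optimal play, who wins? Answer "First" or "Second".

Second

W/L table (W = player to move can force a win):
i:   0  1  2  3  4  5  6  7  8  9 10 11 12 13 14 15 16 17 18 19 20 21 22
     L  L  L  W  W  W  W  W  W  W  L  L  L  W  W  W  W  W  W  W  L  L  L
Position 22 is L, so the second player wins.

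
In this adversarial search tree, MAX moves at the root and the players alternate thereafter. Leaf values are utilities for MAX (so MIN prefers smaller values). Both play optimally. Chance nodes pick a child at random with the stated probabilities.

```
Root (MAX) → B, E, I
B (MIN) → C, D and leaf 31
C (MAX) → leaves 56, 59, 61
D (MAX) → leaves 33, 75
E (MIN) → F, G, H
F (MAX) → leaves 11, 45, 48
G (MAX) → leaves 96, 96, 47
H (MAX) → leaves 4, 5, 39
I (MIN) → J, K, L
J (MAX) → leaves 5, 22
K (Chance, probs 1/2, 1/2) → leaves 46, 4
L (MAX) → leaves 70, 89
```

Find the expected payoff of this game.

39

C (MAX): max(56, 59, 61) = 61
D (MAX): max(33, 75) = 75
B (MIN): min(61, 75, 31) = 31
F (MAX): max(11, 45, 48) = 48
G (MAX): max(96, 96, 47) = 96
H (MAX): max(4, 5, 39) = 39
E (MIN): min(48, 96, 39) = 39
J (MAX): max(5, 22) = 22
K (Chance): 1/2·46 + 1/2·4 = 25
L (MAX): max(70, 89) = 89
I (MIN): min(22, 25, 89) = 22
Root (MAX): max(31, 39, 22) = 39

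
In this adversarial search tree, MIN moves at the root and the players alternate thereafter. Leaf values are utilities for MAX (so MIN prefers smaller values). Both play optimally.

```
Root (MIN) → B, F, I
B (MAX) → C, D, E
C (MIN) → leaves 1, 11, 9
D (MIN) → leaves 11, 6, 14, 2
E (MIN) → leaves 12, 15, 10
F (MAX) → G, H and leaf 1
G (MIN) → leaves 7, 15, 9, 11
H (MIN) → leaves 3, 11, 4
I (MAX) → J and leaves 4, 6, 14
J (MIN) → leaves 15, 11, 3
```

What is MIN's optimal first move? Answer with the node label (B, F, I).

C (MIN): min(1, 11, 9) = 1
D (MIN): min(11, 6, 14, 2) = 2
E (MIN): min(12, 15, 10) = 10
B (MAX): max(1, 2, 10) = 10
G (MIN): min(7, 15, 9, 11) = 7
H (MIN): min(3, 11, 4) = 3
F (MAX): max(7, 3, 1) = 7
J (MIN): min(15, 11, 3) = 3
I (MAX): max(3, 4, 6, 14) = 14
Root (MIN): min(10, 7, 14) = 7
MIN picks the child with the lowest value: F (value 7).

F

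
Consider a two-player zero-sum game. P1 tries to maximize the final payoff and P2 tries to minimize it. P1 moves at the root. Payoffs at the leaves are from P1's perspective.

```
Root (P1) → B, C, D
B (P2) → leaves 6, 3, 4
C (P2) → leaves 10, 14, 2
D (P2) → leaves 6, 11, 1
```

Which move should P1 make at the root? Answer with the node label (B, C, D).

B

B (P2): min(6, 3, 4) = 3
C (P2): min(10, 14, 2) = 2
D (P2): min(6, 11, 1) = 1
Root (P1): max(3, 2, 1) = 3
P1 picks the child with the highest value: B (value 3).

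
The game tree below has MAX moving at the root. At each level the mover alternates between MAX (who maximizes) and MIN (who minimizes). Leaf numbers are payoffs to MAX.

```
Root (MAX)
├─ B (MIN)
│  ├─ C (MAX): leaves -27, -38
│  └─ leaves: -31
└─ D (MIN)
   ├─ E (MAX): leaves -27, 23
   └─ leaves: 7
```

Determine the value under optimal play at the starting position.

C (MAX): max(-27, -38) = -27
B (MIN): min(-27, -31) = -31
E (MAX): max(-27, 23) = 23
D (MIN): min(23, 7) = 7
Root (MAX): max(-31, 7) = 7

7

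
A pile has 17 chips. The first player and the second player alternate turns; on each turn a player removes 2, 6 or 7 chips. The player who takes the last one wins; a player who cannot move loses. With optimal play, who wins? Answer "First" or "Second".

Second

Compute winning (W) and losing (L) positions by backward induction:
i:   0  1  2  3  4  5  6  7  8  9 10 11 12 13 14 15 16 17
     L  L  W  W  L  L  W  W  W  L  W  W  W  L  L  W  W  L
Position 17 is L, so the second player wins.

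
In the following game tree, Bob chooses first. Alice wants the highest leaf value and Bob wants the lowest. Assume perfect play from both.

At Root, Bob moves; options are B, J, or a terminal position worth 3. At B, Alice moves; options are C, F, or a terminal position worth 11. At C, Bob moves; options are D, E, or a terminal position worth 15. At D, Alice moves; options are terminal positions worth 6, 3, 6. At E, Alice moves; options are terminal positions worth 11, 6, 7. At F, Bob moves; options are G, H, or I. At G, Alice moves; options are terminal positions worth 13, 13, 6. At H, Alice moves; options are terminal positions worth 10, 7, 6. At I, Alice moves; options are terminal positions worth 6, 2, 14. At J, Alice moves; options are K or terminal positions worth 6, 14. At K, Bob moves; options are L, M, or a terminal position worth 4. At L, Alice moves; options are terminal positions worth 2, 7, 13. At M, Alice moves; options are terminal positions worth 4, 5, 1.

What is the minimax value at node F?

10

G: max(13, 13, 6) = 13
H: max(10, 7, 6) = 10
I: max(6, 2, 14) = 14
F: min(13, 10, 14) = 10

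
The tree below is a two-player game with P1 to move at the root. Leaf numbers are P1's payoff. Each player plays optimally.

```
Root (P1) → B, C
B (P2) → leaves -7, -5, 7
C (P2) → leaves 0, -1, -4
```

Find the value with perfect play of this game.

-4

B (P2): min(-7, -5, 7) = -7
C (P2): min(0, -1, -4) = -4
Root (P1): max(-7, -4) = -4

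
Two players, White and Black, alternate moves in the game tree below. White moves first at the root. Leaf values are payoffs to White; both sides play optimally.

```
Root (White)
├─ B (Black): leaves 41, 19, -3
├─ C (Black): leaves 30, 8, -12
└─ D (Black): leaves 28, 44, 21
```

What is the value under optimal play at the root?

B (Black): min(41, 19, -3) = -3
C (Black): min(30, 8, -12) = -12
D (Black): min(28, 44, 21) = 21
Root (White): max(-3, -12, 21) = 21

21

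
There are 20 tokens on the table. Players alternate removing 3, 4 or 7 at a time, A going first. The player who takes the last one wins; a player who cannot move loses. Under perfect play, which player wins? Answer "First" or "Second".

Second

i:   0  1  2  3  4  5  6  7  8  9 10 11 12 13 14 15 16 17 18 19 20
     L  L  L  W  W  W  W  W  W  W  L  L  L  W  W  W  W  W  W  W  L
Position 20 is L, so the second player wins.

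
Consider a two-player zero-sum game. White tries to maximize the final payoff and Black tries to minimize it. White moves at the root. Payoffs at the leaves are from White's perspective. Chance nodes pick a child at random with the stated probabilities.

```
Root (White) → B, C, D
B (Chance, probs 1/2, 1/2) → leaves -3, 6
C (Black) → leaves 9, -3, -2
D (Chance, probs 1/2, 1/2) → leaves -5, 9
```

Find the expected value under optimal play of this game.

2

B (Chance): 1/2·-3 + 1/2·6 = 1.5
C (Black): min(9, -3, -2) = -3
D (Chance): 1/2·-5 + 1/2·9 = 2
Root (White): max(1.5, -3, 2) = 2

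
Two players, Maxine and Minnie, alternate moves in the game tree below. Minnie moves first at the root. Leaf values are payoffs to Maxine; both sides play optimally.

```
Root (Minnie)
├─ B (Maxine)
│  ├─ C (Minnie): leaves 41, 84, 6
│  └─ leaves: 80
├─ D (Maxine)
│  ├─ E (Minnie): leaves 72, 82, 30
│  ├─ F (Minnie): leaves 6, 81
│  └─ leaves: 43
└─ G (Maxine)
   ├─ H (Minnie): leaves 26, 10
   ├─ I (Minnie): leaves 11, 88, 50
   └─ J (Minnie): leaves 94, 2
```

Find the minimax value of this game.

11

C (Minnie): min(41, 84, 6) = 6
B (Maxine): max(6, 80) = 80
E (Minnie): min(72, 82, 30) = 30
F (Minnie): min(6, 81) = 6
D (Maxine): max(30, 6, 43) = 43
H (Minnie): min(26, 10) = 10
I (Minnie): min(11, 88, 50) = 11
J (Minnie): min(94, 2) = 2
G (Maxine): max(10, 11, 2) = 11
Root (Minnie): min(80, 43, 11) = 11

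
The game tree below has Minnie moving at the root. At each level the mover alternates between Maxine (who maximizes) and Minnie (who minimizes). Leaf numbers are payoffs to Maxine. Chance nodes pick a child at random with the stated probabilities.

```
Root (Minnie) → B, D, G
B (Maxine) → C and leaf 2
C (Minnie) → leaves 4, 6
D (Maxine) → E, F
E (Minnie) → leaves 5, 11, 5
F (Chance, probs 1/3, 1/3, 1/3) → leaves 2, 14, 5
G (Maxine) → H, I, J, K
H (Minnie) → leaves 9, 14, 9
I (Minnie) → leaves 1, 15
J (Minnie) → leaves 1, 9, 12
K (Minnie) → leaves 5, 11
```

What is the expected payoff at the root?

C (Minnie): min(4, 6) = 4
B (Maxine): max(4, 2) = 4
E (Minnie): min(5, 11, 5) = 5
F (Chance): 1/3·2 + 1/3·14 + 1/3·5 = 7
D (Maxine): max(5, 7) = 7
H (Minnie): min(9, 14, 9) = 9
I (Minnie): min(1, 15) = 1
J (Minnie): min(1, 9, 12) = 1
K (Minnie): min(5, 11) = 5
G (Maxine): max(9, 1, 1, 5) = 9
Root (Minnie): min(4, 7, 9) = 4

4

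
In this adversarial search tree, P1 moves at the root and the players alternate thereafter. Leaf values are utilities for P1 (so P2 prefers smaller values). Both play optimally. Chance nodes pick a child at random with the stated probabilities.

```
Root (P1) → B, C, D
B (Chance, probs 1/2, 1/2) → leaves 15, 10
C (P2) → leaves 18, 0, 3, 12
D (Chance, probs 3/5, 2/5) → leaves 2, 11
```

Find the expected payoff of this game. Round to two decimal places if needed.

12.5

B (Chance): 1/2·15 + 1/2·10 = 12.5
C (P2): min(18, 0, 3, 12) = 0
D (Chance): 3/5·2 + 2/5·11 = 5.6
Root (P1): max(12.5, 0, 5.6) = 12.5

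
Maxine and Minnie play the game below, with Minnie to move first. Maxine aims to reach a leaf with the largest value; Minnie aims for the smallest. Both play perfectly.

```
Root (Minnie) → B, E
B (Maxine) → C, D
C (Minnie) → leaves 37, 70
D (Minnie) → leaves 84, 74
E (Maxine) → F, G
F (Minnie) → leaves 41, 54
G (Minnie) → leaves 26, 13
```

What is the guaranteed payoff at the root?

C (Minnie): min(37, 70) = 37
D (Minnie): min(84, 74) = 74
B (Maxine): max(37, 74) = 74
F (Minnie): min(41, 54) = 41
G (Minnie): min(26, 13) = 13
E (Maxine): max(41, 13) = 41
Root (Minnie): min(74, 41) = 41

41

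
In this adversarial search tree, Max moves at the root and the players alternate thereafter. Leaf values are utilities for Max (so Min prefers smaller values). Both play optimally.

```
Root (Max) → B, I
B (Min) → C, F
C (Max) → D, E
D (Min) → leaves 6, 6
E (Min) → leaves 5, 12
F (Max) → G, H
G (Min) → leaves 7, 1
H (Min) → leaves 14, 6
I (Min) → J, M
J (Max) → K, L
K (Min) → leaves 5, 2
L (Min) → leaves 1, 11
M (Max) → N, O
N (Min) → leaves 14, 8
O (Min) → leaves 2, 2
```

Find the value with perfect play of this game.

6

D (Min): min(6, 6) = 6
E (Min): min(5, 12) = 5
C (Max): max(6, 5) = 6
G (Min): min(7, 1) = 1
H (Min): min(14, 6) = 6
F (Max): max(1, 6) = 6
B (Min): min(6, 6) = 6
K (Min): min(5, 2) = 2
L (Min): min(1, 11) = 1
J (Max): max(2, 1) = 2
N (Min): min(14, 8) = 8
O (Min): min(2, 2) = 2
M (Max): max(8, 2) = 8
I (Min): min(2, 8) = 2
Root (Max): max(6, 2) = 6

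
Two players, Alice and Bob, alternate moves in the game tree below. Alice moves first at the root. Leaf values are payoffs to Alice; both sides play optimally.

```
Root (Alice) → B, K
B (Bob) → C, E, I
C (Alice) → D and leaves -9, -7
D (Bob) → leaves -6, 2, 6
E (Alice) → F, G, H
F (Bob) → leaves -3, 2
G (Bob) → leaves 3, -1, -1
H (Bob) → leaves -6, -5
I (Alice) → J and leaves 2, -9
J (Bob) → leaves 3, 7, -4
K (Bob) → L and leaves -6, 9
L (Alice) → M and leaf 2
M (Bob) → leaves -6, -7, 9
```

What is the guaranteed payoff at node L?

2

M: min(-6, -7, 9) = -7
L: max(-7, 2) = 2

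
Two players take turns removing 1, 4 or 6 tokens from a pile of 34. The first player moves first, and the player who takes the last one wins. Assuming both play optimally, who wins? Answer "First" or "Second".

First

Mark each pile size as W (mover wins) or L (mover loses):
i:   0  1  2  3  4  5  6  7  8  9 10 11 12 13 14 15 16 17 18 19 20 21 22 23 24 25 26 27 28 29 30 31 32 33 34
     L  W  L  W  W  L  W  L  W  W  L  W  L  W  W  L  W  L  W  W  L  W  L  W  W  L  W  L  W  W  L  W  L  W  W
Position 34 is W, so the first player wins.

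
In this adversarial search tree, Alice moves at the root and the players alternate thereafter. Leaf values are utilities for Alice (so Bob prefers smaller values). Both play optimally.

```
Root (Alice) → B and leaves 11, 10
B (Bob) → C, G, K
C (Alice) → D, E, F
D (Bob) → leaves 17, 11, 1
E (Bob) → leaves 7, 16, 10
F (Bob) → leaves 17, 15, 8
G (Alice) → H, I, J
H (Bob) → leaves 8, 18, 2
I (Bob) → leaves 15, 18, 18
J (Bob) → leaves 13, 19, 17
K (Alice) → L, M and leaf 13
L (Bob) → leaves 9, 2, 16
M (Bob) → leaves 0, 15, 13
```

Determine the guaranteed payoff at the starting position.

D (Bob): min(17, 11, 1) = 1
E (Bob): min(7, 16, 10) = 7
F (Bob): min(17, 15, 8) = 8
C (Alice): max(1, 7, 8) = 8
H (Bob): min(8, 18, 2) = 2
I (Bob): min(15, 18, 18) = 15
J (Bob): min(13, 19, 17) = 13
G (Alice): max(2, 15, 13) = 15
L (Bob): min(9, 2, 16) = 2
M (Bob): min(0, 15, 13) = 0
K (Alice): max(2, 0, 13) = 13
B (Bob): min(8, 15, 13) = 8
Root (Alice): max(8, 11, 10) = 11

11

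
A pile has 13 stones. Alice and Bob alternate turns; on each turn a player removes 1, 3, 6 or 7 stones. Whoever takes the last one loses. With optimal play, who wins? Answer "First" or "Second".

W/L table (W = player to move can force a win):
i:   0  1  2  3  4  5  6  7  8  9 10 11 12 13
     W  L  W  L  W  L  W  W  W  W  W  W  W  L
Position 13 is L, so the second player wins.

Second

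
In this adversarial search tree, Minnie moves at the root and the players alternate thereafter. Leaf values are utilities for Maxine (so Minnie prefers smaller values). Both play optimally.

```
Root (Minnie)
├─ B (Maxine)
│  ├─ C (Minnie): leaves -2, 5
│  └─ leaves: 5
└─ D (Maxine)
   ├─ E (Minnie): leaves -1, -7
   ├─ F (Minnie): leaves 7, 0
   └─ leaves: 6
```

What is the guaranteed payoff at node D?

E: min(-1, -7) = -7
F: min(7, 0) = 0
D: max(-7, 0, 6) = 6

6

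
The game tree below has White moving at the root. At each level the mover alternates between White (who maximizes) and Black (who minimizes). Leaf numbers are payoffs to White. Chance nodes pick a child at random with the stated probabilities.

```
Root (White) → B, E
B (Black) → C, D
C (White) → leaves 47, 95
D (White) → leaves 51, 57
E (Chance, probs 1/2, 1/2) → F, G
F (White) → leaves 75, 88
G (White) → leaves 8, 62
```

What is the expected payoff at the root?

75

C (White): max(47, 95) = 95
D (White): max(51, 57) = 57
B (Black): min(95, 57) = 57
F (White): max(75, 88) = 88
G (White): max(8, 62) = 62
E (Chance): 1/2·88 + 1/2·62 = 75
Root (White): max(57, 75) = 75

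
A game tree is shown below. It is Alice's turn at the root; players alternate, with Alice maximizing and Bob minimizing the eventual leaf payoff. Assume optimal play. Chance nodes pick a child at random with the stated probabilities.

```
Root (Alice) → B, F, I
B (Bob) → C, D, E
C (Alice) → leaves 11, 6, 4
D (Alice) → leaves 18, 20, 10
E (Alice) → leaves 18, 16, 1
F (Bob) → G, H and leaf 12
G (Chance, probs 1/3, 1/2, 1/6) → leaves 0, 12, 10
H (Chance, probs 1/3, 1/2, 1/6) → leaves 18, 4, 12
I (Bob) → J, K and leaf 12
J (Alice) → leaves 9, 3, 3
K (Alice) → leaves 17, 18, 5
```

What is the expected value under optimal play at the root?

11

C (Alice): max(11, 6, 4) = 11
D (Alice): max(18, 20, 10) = 20
E (Alice): max(18, 16, 1) = 18
B (Bob): min(11, 20, 18) = 11
G (Chance): 1/3·0 + 1/2·12 + 1/6·10 = 7.67
H (Chance): 1/3·18 + 1/2·4 + 1/6·12 = 10
F (Bob): min(7.67, 10, 12) = 7.67
J (Alice): max(9, 3, 3) = 9
K (Alice): max(17, 18, 5) = 18
I (Bob): min(9, 18, 12) = 9
Root (Alice): max(11, 7.67, 9) = 11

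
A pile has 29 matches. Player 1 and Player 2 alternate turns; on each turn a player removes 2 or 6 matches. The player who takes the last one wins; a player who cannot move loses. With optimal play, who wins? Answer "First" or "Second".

W/L table (W = player to move can force a win):
i:   0  1  2  3  4  5  6  7  8  9 10 11 12 13 14 15 16 17 18 19 20 21 22 23 24 25 26 27 28 29
     L  L  W  W  L  L  W  W  L  L  W  W  L  L  W  W  L  L  W  W  L  L  W  W  L  L  W  W  L  L
Position 29 is L, so the second player wins.

Second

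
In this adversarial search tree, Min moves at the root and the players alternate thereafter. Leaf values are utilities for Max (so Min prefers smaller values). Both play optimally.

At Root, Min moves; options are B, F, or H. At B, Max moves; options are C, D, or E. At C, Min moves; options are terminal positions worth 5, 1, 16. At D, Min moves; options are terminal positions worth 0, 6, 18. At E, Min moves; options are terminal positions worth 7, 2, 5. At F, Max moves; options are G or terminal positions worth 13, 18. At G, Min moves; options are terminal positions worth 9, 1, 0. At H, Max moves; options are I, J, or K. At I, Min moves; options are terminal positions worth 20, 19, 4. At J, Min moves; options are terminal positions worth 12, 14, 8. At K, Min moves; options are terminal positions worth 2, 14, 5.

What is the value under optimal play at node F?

G: min(9, 1, 0) = 0
F: max(0, 13, 18) = 18

18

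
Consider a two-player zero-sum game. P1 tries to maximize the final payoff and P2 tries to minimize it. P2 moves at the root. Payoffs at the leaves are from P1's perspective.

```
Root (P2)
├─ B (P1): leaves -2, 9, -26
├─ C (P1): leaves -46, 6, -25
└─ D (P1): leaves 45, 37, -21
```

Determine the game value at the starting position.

6

B (P1): max(-2, 9, -26) = 9
C (P1): max(-46, 6, -25) = 6
D (P1): max(45, 37, -21) = 45
Root (P2): min(9, 6, 45) = 6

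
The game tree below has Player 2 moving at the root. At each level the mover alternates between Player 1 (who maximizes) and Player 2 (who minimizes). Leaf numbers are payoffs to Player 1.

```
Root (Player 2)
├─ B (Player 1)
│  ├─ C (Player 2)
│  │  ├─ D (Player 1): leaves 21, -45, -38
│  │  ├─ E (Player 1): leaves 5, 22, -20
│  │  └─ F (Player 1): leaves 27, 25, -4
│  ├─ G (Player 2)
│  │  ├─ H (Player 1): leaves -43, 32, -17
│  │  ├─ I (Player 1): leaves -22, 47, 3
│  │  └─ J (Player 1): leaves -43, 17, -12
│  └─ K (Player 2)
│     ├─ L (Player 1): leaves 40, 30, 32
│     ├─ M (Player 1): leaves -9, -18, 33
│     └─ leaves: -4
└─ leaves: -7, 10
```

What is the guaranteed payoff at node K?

L: max(40, 30, 32) = 40
M: max(-9, -18, 33) = 33
K: min(40, 33, -4) = -4

-4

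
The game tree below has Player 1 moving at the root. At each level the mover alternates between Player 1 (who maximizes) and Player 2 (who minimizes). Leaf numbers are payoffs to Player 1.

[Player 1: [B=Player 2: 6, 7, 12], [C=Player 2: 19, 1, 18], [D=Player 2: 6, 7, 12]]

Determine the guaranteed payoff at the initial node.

B (Player 2): min(6, 7, 12) = 6
C (Player 2): min(19, 1, 18) = 1
D (Player 2): min(6, 7, 12) = 6
Root (Player 1): max(6, 1, 6) = 6

6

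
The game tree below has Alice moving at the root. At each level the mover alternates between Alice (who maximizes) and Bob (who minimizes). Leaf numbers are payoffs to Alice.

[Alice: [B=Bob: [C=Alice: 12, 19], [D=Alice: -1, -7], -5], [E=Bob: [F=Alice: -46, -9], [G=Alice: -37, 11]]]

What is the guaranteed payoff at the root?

C (Alice): max(12, 19) = 19
D (Alice): max(-1, -7) = -1
B (Bob): min(19, -1, -5) = -5
F (Alice): max(-46, -9) = -9
G (Alice): max(-37, 11) = 11
E (Bob): min(-9, 11) = -9
Root (Alice): max(-5, -9) = -5

-5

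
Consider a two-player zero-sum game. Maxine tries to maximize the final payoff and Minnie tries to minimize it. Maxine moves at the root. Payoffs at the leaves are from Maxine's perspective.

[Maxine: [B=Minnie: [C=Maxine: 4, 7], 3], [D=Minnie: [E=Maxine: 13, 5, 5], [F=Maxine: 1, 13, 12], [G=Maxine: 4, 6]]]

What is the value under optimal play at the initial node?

6

C (Maxine): max(4, 7) = 7
B (Minnie): min(7, 3) = 3
E (Maxine): max(13, 5, 5) = 13
F (Maxine): max(1, 13, 12) = 13
G (Maxine): max(4, 6) = 6
D (Minnie): min(13, 13, 6) = 6
Root (Maxine): max(3, 6) = 6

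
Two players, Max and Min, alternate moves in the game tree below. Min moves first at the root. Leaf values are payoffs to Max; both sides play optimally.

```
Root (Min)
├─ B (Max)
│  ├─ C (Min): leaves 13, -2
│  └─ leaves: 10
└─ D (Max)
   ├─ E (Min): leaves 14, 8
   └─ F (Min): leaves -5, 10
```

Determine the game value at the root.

8

C (Min): min(13, -2) = -2
B (Max): max(-2, 10) = 10
E (Min): min(14, 8) = 8
F (Min): min(-5, 10) = -5
D (Max): max(8, -5) = 8
Root (Min): min(10, 8) = 8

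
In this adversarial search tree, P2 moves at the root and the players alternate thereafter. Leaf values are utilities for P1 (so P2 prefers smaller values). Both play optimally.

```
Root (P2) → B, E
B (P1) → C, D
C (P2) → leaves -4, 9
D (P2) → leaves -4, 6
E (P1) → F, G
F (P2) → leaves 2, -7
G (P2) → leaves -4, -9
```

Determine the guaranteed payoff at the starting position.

-7

C (P2): min(-4, 9) = -4
D (P2): min(-4, 6) = -4
B (P1): max(-4, -4) = -4
F (P2): min(2, -7) = -7
G (P2): min(-4, -9) = -9
E (P1): max(-7, -9) = -7
Root (P2): min(-4, -7) = -7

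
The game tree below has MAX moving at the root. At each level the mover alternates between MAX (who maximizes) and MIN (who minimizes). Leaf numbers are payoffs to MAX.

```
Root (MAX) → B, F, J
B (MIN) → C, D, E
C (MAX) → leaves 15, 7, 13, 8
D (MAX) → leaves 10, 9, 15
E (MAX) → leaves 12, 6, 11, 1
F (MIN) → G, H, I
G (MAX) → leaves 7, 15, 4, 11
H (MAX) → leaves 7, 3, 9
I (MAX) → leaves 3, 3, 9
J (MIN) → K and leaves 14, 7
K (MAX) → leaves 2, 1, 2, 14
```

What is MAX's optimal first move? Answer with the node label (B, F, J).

C (MAX): max(15, 7, 13, 8) = 15
D (MAX): max(10, 9, 15) = 15
E (MAX): max(12, 6, 11, 1) = 12
B (MIN): min(15, 15, 12) = 12
G (MAX): max(7, 15, 4, 11) = 15
H (MAX): max(7, 3, 9) = 9
I (MAX): max(3, 3, 9) = 9
F (MIN): min(15, 9, 9) = 9
K (MAX): max(2, 1, 2, 14) = 14
J (MIN): min(14, 14, 7) = 7
Root (MAX): max(12, 9, 7) = 12
MAX picks the child with the highest value: B (value 12).

B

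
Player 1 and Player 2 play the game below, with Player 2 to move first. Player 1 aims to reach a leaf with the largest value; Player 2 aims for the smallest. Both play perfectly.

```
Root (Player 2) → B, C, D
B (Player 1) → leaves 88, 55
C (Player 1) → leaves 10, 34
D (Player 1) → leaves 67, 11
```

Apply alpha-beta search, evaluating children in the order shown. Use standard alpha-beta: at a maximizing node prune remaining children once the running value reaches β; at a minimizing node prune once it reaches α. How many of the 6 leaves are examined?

5

B [α=-∞,β=+∞]: v=88
C [α=-∞,β=88]: v=34
D [α=-∞,β=34]: v=67 after child 1 ≥ β → β-cutoff, skip 1
Root [α=-∞,β=+∞]: v=34
Leaves evaluated: 5 of 6.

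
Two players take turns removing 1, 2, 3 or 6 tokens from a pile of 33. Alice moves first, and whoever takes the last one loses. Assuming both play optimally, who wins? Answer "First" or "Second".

Second

W/L table (W = player to move can force a win):
i:   0  1  2  3  4  5  6  7  8  9 10 11 12 13 14 15 16 17 18 19 20 21 22 23 24 25 26 27 28 29 30 31 32 33
     W  L  W  W  W  L  W  W  W  L  W  W  W  L  W  W  W  L  W  W  W  L  W  W  W  L  W  W  W  L  W  W  W  L
Position 33 is L, so the second player wins.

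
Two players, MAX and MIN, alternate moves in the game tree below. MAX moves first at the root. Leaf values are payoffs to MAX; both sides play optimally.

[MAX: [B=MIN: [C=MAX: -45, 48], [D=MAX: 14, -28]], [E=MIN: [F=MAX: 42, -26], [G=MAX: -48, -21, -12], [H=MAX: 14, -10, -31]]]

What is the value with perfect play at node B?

14

C: max(-45, 48) = 48
D: max(14, -28) = 14
B: min(48, 14) = 14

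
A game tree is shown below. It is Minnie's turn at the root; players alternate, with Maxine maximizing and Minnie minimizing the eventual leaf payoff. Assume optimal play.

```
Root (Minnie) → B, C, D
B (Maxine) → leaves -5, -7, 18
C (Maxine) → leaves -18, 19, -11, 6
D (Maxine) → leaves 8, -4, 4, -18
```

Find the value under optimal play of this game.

B (Maxine): max(-5, -7, 18) = 18
C (Maxine): max(-18, 19, -11, 6) = 19
D (Maxine): max(8, -4, 4, -18) = 8
Root (Minnie): min(18, 19, 8) = 8

8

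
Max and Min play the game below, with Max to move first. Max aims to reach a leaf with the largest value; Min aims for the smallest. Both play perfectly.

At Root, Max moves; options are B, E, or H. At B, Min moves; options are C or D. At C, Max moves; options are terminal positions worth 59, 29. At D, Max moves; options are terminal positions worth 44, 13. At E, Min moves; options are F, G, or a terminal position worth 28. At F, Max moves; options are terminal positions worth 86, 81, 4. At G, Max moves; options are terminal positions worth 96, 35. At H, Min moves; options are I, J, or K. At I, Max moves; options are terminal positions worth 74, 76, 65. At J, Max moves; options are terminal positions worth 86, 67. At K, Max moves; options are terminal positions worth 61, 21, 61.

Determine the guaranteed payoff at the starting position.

61

C (Max): max(59, 29) = 59
D (Max): max(44, 13) = 44
B (Min): min(59, 44) = 44
F (Max): max(86, 81, 4) = 86
G (Max): max(96, 35) = 96
E (Min): min(86, 96, 28) = 28
I (Max): max(74, 76, 65) = 76
J (Max): max(86, 67) = 86
K (Max): max(61, 21, 61) = 61
H (Min): min(76, 86, 61) = 61
Root (Max): max(44, 28, 61) = 61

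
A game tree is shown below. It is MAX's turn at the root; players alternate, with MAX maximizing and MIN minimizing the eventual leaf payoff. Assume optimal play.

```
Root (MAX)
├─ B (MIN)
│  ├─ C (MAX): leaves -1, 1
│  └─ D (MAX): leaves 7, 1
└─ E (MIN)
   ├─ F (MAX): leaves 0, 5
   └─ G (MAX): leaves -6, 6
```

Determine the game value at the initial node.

C (MAX): max(-1, 1) = 1
D (MAX): max(7, 1) = 7
B (MIN): min(1, 7) = 1
F (MAX): max(0, 5) = 5
G (MAX): max(-6, 6) = 6
E (MIN): min(5, 6) = 5
Root (MAX): max(1, 5) = 5

5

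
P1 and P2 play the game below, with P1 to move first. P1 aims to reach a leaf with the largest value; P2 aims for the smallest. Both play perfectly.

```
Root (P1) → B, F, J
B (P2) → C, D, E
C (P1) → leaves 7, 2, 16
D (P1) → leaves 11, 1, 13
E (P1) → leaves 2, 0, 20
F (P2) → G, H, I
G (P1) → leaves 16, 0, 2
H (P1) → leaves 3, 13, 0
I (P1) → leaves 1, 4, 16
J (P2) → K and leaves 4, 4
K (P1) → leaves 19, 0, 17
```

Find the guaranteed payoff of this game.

13

C (P1): max(7, 2, 16) = 16
D (P1): max(11, 1, 13) = 13
E (P1): max(2, 0, 20) = 20
B (P2): min(16, 13, 20) = 13
G (P1): max(16, 0, 2) = 16
H (P1): max(3, 13, 0) = 13
I (P1): max(1, 4, 16) = 16
F (P2): min(16, 13, 16) = 13
K (P1): max(19, 0, 17) = 19
J (P2): min(19, 4, 4) = 4
Root (P1): max(13, 13, 4) = 13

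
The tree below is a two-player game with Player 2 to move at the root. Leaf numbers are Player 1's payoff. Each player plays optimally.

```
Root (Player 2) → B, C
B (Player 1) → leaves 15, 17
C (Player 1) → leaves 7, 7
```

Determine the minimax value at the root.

7

B (Player 1): max(15, 17) = 17
C (Player 1): max(7, 7) = 7
Root (Player 2): min(17, 7) = 7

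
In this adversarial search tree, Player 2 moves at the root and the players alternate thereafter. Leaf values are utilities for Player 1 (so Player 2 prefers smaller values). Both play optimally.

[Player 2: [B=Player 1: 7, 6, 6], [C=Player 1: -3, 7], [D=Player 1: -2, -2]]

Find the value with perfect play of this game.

B (Player 1): max(7, 6, 6) = 7
C (Player 1): max(-3, 7) = 7
D (Player 1): max(-2, -2) = -2
Root (Player 2): min(7, 7, -2) = -2

-2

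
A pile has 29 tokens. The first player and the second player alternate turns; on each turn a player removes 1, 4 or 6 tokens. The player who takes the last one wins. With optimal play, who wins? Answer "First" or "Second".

First

Mark each pile size as W (mover wins) or L (mover loses):
i:   0  1  2  3  4  5  6  7  8  9 10 11 12 13 14 15 16 17 18 19 20 21 22 23 24 25 26 27 28 29
     L  W  L  W  W  L  W  L  W  W  L  W  L  W  W  L  W  L  W  W  L  W  L  W  W  L  W  L  W  W
Position 29 is W, so the first player wins.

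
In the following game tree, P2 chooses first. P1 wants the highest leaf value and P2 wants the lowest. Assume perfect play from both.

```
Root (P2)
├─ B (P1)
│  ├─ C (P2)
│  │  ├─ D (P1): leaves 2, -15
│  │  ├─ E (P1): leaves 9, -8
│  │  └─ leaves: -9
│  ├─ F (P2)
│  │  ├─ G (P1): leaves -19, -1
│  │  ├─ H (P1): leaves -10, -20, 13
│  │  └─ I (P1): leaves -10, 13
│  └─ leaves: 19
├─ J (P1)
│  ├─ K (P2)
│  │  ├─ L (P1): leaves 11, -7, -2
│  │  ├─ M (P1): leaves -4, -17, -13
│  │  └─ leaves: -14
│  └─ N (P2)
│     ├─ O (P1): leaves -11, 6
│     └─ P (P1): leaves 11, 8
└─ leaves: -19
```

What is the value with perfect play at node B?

19

D: max(2, -15) = 2
E: max(9, -8) = 9
C: min(2, 9, -9) = -9
G: max(-19, -1) = -1
H: max(-10, -20, 13) = 13
I: max(-10, 13) = 13
F: min(-1, 13, 13) = -1
B: max(-9, -1, 19) = 19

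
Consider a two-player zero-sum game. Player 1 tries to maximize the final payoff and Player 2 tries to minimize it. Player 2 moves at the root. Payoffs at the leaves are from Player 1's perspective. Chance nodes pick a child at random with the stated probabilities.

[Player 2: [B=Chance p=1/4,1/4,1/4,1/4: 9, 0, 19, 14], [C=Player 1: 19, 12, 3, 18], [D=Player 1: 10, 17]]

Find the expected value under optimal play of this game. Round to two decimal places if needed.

B (Chance): 1/4·9 + 1/4·0 + 1/4·19 + 1/4·14 = 10.5
C (Player 1): max(19, 12, 3, 18) = 19
D (Player 1): max(10, 17) = 17
Root (Player 2): min(10.5, 19, 17) = 10.5

10.5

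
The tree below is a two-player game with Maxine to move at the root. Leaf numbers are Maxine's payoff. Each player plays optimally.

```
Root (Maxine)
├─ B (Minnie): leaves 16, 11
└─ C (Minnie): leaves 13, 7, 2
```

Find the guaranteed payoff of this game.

B (Minnie): min(16, 11) = 11
C (Minnie): min(13, 7, 2) = 2
Root (Maxine): max(11, 2) = 11

11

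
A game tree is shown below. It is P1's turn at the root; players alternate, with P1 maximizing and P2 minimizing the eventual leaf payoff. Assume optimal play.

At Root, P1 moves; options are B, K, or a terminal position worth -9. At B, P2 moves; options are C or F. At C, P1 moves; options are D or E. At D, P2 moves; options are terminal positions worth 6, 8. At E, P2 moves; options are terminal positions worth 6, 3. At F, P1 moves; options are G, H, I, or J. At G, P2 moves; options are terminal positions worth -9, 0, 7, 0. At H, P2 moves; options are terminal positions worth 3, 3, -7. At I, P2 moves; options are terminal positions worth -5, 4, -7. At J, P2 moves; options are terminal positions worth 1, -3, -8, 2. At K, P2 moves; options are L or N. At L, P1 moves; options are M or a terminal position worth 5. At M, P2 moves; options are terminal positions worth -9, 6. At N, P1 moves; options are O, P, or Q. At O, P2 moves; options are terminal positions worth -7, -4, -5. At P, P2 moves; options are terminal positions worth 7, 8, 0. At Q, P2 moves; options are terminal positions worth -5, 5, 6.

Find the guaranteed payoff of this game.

D (P2): min(6, 8) = 6
E (P2): min(6, 3) = 3
C (P1): max(6, 3) = 6
G (P2): min(-9, 0, 7, 0) = -9
H (P2): min(3, 3, -7) = -7
I (P2): min(-5, 4, -7) = -7
J (P2): min(1, -3, -8, 2) = -8
F (P1): max(-9, -7, -7, -8) = -7
B (P2): min(6, -7) = -7
M (P2): min(-9, 6) = -9
L (P1): max(-9, 5) = 5
O (P2): min(-7, -4, -5) = -7
P (P2): min(7, 8, 0) = 0
Q (P2): min(-5, 5, 6) = -5
N (P1): max(-7, 0, -5) = 0
K (P2): min(5, 0) = 0
Root (P1): max(-7, 0, -9) = 0

0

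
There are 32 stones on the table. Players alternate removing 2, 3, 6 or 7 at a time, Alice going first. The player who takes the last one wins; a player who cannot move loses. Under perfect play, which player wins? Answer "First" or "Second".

Mark each pile size as W (mover wins) or L (mover loses):
i:   0  1  2  3  4  5  6  7  8  9 10 11 12 13 14 15 16 17 18 19 20 21 22 23 24 25 26 27 28 29 30 31 32
     L  L  W  W  W  L  W  W  W  L  L  W  W  W  L  W  W  W  L  L  W  W  W  L  W  W  W  L  L  W  W  W  L
Position 32 is L, so the second player wins.

Second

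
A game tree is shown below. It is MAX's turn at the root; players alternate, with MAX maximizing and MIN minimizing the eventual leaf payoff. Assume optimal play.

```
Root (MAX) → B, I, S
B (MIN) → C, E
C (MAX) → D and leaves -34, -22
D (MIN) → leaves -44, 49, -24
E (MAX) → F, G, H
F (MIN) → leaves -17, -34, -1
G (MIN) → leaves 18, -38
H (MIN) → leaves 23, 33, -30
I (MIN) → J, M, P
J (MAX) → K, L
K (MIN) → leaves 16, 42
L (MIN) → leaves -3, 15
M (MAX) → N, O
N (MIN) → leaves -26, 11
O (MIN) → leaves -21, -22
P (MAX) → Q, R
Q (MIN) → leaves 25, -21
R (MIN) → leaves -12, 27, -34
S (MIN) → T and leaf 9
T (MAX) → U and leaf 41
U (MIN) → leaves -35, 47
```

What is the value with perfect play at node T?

41

U: min(-35, 47) = -35
T: max(-35, 41) = 41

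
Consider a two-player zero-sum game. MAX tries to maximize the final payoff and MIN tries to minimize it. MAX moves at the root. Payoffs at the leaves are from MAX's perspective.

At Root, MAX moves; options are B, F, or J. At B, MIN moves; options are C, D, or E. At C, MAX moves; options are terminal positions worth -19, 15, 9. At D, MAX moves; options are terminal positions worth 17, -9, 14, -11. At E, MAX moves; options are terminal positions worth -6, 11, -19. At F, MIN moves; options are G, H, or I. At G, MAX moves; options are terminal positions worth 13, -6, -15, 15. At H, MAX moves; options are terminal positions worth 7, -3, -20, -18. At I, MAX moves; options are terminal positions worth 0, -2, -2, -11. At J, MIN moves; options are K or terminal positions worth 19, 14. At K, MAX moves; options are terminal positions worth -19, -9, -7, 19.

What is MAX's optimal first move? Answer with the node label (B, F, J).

J

C (MAX): max(-19, 15, 9) = 15
D (MAX): max(17, -9, 14, -11) = 17
E (MAX): max(-6, 11, -19) = 11
B (MIN): min(15, 17, 11) = 11
G (MAX): max(13, -6, -15, 15) = 15
H (MAX): max(7, -3, -20, -18) = 7
I (MAX): max(0, -2, -2, -11) = 0
F (MIN): min(15, 7, 0) = 0
K (MAX): max(-19, -9, -7, 19) = 19
J (MIN): min(19, 19, 14) = 14
Root (MAX): max(11, 0, 14) = 14
MAX picks the child with the highest value: J (value 14).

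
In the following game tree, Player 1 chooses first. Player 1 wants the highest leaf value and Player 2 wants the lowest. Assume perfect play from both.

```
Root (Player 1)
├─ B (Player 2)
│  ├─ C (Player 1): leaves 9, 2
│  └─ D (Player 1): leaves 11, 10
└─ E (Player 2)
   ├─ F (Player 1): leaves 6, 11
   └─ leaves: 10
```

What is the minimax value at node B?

9

C: max(9, 2) = 9
D: max(11, 10) = 11
B: min(9, 11) = 9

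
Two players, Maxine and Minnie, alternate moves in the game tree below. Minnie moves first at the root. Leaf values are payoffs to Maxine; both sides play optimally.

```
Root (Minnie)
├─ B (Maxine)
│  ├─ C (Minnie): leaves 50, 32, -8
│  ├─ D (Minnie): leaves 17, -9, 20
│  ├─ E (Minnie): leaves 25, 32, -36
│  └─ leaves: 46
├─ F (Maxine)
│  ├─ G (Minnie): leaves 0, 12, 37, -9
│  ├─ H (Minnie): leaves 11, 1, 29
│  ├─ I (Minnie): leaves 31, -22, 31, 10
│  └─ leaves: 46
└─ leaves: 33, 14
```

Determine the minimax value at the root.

14

C (Minnie): min(50, 32, -8) = -8
D (Minnie): min(17, -9, 20) = -9
E (Minnie): min(25, 32, -36) = -36
B (Maxine): max(-8, -9, -36, 46) = 46
G (Minnie): min(0, 12, 37, -9) = -9
H (Minnie): min(11, 1, 29) = 1
I (Minnie): min(31, -22, 31, 10) = -22
F (Maxine): max(-9, 1, -22, 46) = 46
Root (Minnie): min(46, 46, 33, 14) = 14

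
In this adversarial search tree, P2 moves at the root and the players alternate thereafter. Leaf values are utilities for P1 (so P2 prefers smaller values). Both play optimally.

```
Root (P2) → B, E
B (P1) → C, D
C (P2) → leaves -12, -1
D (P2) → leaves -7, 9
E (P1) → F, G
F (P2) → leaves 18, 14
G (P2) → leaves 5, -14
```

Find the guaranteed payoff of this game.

-7

C (P2): min(-12, -1) = -12
D (P2): min(-7, 9) = -7
B (P1): max(-12, -7) = -7
F (P2): min(18, 14) = 14
G (P2): min(5, -14) = -14
E (P1): max(14, -14) = 14
Root (P2): min(-7, 14) = -7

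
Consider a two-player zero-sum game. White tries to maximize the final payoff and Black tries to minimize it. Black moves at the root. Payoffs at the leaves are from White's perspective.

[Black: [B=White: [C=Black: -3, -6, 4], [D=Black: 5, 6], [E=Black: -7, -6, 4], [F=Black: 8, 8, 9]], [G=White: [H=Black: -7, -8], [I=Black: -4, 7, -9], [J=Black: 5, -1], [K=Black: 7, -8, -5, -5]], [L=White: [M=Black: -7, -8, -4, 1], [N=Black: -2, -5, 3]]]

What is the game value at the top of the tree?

C (Black): min(-3, -6, 4) = -6
D (Black): min(5, 6) = 5
E (Black): min(-7, -6, 4) = -7
F (Black): min(8, 8, 9) = 8
B (White): max(-6, 5, -7, 8) = 8
H (Black): min(-7, -8) = -8
I (Black): min(-4, 7, -9) = -9
J (Black): min(5, -1) = -1
K (Black): min(7, -8, -5, -5) = -8
G (White): max(-8, -9, -1, -8) = -1
M (Black): min(-7, -8, -4, 1) = -8
N (Black): min(-2, -5, 3) = -5
L (White): max(-8, -5) = -5
Root (Black): min(8, -1, -5) = -5

-5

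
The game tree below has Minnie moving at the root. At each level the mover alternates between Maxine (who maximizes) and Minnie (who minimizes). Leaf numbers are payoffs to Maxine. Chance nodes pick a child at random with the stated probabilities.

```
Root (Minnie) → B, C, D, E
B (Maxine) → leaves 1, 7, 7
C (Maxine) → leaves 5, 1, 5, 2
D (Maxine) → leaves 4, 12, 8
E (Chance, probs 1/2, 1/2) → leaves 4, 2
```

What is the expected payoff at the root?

B (Maxine): max(1, 7, 7) = 7
C (Maxine): max(5, 1, 5, 2) = 5
D (Maxine): max(4, 12, 8) = 12
E (Chance): 1/2·4 + 1/2·2 = 3
Root (Minnie): min(7, 5, 12, 3) = 3

3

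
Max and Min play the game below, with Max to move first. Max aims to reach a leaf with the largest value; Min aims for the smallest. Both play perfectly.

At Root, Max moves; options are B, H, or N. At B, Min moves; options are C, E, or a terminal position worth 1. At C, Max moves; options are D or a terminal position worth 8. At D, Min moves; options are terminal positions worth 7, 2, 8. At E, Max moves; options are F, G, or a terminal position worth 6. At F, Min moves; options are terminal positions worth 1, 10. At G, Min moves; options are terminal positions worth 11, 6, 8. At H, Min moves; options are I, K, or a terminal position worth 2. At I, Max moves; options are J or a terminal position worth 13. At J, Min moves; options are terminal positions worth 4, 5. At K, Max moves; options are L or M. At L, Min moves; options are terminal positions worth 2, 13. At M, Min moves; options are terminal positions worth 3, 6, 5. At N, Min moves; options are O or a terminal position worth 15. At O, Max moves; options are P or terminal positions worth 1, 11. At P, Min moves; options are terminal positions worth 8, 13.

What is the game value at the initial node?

11

D (Min): min(7, 2, 8) = 2
C (Max): max(2, 8) = 8
F (Min): min(1, 10) = 1
G (Min): min(11, 6, 8) = 6
E (Max): max(1, 6, 6) = 6
B (Min): min(8, 6, 1) = 1
J (Min): min(4, 5) = 4
I (Max): max(4, 13) = 13
L (Min): min(2, 13) = 2
M (Min): min(3, 6, 5) = 3
K (Max): max(2, 3) = 3
H (Min): min(13, 3, 2) = 2
P (Min): min(8, 13) = 8
O (Max): max(8, 1, 11) = 11
N (Min): min(11, 15) = 11
Root (Max): max(1, 2, 11) = 11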